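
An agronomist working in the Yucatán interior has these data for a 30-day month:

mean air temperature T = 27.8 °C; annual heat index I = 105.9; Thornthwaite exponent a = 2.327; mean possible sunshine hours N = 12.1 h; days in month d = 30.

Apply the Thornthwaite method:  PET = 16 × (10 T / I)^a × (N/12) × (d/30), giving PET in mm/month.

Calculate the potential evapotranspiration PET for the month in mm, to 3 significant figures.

152 mm

10T/I = 10 × 27.8 / 105.9 = 2.6251
(10T/I)^a = 2.6251^2.327 = 9.4483
Uncorrected PET = 16 × 9.4483 = 151.173 mm
Correction = (N/12)(d/30) = (12.1/12)(30/30) = 1.0083
PET = 151.173 × 1.0083 = 152.428 mm/month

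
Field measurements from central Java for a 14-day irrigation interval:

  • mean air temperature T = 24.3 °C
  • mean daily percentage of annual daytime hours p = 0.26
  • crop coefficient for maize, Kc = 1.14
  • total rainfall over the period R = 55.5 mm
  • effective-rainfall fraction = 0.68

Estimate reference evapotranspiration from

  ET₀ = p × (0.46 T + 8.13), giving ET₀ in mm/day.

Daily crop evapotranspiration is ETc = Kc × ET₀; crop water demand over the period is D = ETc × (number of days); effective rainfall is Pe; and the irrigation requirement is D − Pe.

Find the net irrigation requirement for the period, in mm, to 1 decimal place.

ET₀ = 0.26 × (0.46 × 24.3 + 8.13) = 0.26 × 19.308 = 5.0201 mm/d
ETc = Kc × ET₀ = 1.14 × 5.0201 = 5.7229 mm/d
Crop demand D = ETc × 14 d = 5.7229 × 14 = 80.121 mm
Pe = 0.68 × 55.5 = 37.740 mm
D − Pe = 80.121 − 37.740 = 42.381 mm

42.4 mm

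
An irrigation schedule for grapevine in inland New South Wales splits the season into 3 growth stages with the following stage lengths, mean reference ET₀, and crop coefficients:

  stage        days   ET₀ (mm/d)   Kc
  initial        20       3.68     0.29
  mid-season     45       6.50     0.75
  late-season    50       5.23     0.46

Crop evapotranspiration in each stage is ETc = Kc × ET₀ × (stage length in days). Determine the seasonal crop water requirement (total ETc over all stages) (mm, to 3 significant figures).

initial: 0.29 × 3.68 × 20 = 21.34 mm
mid-season: 0.75 × 6.50 × 45 = 219.38 mm
late-season: 0.46 × 5.23 × 50 = 120.29 mm
Seasonal total = 361.01 mm

361 mm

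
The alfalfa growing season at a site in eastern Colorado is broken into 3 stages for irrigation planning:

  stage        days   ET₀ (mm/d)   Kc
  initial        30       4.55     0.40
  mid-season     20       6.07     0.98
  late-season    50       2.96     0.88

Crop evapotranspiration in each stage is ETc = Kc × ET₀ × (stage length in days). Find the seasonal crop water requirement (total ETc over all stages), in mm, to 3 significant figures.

initial: 0.40 × 4.55 × 30 = 54.60 mm
mid-season: 0.98 × 6.07 × 20 = 118.97 mm
late-season: 0.88 × 2.96 × 50 = 130.24 mm
Seasonal total = 303.81 mm

304 mm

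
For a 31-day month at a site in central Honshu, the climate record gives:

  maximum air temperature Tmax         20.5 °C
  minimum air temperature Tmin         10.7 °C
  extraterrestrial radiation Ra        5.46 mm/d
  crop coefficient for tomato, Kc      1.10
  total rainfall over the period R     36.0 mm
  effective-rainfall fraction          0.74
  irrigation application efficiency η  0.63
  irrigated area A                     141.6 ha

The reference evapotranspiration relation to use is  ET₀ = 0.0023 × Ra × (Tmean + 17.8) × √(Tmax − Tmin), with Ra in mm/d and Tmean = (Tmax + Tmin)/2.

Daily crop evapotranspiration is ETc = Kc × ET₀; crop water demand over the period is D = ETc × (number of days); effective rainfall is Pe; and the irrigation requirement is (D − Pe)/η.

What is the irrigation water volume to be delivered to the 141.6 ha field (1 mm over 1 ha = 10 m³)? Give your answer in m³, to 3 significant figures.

Tmean = (20.5 + 10.7)/2 = 15.60 °C
ET₀ = 0.0023 × 5.46 × (15.60 + 17.8) × √9.8 = 0.0023 × 5.46 × 33.40 × 3.1305 = 1.3130 mm/d
ETc = Kc × ET₀ = 1.10 × 1.3130 = 1.4443 mm/d
Crop demand D = ETc × 31 d = 1.4443 × 31 = 44.773 mm
Pe = 0.74 × 36.0 = 26.640 mm
D − Pe = 44.773 − 26.640 = 18.133 mm
Gross irrigation = 18.133 / 0.63 = 28.783 mm
Volume = 28.783 mm × 141.6 ha × 10 = 40756.7 m³

40800 m³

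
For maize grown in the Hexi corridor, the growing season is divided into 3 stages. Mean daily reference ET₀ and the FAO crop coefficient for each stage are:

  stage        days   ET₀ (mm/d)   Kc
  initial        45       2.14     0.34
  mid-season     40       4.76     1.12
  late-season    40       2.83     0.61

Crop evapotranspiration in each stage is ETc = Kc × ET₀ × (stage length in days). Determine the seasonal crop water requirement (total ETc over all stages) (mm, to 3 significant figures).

315 mm

initial: 0.34 × 2.14 × 45 = 32.74 mm
mid-season: 1.12 × 4.76 × 40 = 213.25 mm
late-season: 0.61 × 2.83 × 40 = 69.05 mm
Seasonal total = 315.04 mm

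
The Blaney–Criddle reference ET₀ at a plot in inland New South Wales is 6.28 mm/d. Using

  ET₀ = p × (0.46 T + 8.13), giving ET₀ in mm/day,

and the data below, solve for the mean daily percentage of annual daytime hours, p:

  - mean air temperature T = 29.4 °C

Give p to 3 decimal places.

p = ET₀ / (0.46 T + 8.13) = 6.28 / (0.46 × 29.4 + 8.13) = 6.28 / 21.654 = 0.2900

0.290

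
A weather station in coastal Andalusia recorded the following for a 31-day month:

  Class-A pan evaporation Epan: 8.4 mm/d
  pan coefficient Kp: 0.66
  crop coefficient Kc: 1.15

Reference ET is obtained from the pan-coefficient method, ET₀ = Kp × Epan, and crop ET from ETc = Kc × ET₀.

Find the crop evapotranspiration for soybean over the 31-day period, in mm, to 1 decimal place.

ET₀ = 0.66 × 8.4 = 5.5440 mm/d
ETc = Kc × ET₀ = 1.15 × 5.5440 = 6.3756 mm/d
Over 31 days: 6.3756 × 31 = 197.644 mm

197.6 mm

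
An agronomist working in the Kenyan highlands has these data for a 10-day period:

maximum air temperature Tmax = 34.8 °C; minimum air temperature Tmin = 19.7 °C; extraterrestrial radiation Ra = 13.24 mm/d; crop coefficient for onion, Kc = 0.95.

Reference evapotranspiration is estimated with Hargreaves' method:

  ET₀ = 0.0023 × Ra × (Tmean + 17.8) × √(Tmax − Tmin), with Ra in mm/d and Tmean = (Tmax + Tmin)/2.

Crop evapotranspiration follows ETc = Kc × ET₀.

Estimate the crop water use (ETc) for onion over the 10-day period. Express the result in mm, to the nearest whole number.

51 mm

Tmean = (34.8 + 19.7)/2 = 27.25 °C
ET₀ = 0.0023 × 13.24 × (27.25 + 17.8) × √15.1 = 0.0023 × 13.24 × 45.05 × 3.8859 = 5.3309 mm/d
ETc = Kc × ET₀ = 0.95 × 5.3309 = 5.0644 mm/d
Over 10 days: 5.0644 × 10 = 50.644 mm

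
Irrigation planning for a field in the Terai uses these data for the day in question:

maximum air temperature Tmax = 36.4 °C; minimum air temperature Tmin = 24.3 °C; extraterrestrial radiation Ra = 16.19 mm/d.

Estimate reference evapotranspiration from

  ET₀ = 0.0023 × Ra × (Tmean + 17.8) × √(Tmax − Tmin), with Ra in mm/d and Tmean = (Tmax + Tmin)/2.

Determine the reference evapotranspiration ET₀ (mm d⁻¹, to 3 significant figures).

6.24 mm d⁻¹

Tmean = (36.4 + 24.3)/2 = 30.35 °C
ET₀ = 0.0023 × 16.19 × (30.35 + 17.8) × √12.1 = 0.0023 × 16.19 × 48.15 × 3.4785 = 6.2368 mm/d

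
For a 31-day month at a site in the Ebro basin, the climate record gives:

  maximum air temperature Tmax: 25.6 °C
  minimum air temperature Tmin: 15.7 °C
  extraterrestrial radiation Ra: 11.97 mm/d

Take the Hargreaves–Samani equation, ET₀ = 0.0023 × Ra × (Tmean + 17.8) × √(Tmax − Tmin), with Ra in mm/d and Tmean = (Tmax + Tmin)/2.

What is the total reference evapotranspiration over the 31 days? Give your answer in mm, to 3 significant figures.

Tmean = (25.6 + 15.7)/2 = 20.65 °C
ET₀ = 0.0023 × 11.97 × (20.65 + 17.8) × √9.9 = 0.0023 × 11.97 × 38.45 × 3.1464 = 3.3307 mm/d
Over 31 days: 3.3307 × 31 = 103.252 mm

103 mm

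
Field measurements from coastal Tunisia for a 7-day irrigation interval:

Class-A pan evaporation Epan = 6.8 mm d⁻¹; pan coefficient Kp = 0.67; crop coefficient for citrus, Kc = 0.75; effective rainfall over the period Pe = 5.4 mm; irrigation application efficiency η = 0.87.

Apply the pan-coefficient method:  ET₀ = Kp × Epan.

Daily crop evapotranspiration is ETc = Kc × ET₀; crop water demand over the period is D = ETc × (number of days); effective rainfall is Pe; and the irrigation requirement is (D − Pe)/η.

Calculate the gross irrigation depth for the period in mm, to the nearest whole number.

21 mm

ET₀ = 0.67 × 6.8 = 4.5560 mm/d
ETc = Kc × ET₀ = 0.75 × 4.5560 = 3.4170 mm/d
Crop demand D = ETc × 7 d = 3.4170 × 7 = 23.919 mm
D − Pe = 23.919 − 5.4 = 18.519 mm
Gross irrigation = 18.519 / 0.87 = 21.286 mm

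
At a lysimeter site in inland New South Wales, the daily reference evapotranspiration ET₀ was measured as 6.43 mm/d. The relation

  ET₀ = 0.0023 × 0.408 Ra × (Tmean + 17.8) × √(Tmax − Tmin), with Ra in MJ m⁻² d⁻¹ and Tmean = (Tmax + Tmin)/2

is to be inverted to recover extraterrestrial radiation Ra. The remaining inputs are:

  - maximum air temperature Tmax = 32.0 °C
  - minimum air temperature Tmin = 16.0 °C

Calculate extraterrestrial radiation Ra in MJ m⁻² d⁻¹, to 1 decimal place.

41.0 MJ m⁻² d⁻¹

Tmean = (32.0+16.0)/2 = 24.00 °C; ΔT = 16.0
Ra = ET₀ / [0.0023 × 0.408 × (Tmean+17.8) × √ΔT]
   = 6.43 / (0.0023 × 0.408 × 41.80 × 4.0000) = 40.981 MJ m⁻² d⁻¹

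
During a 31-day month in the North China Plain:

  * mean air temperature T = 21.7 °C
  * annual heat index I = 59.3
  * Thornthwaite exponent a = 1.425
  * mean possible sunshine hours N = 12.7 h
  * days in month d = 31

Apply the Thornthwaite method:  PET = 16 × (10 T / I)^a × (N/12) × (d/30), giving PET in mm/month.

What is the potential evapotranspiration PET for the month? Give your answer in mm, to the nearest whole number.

10T/I = 10 × 21.7 / 59.3 = 3.6594
(10T/I)^a = 3.6594^1.425 = 6.3512
Uncorrected PET = 16 × 6.3512 = 101.619 mm
Correction = (N/12)(d/30) = (12.7/12)(31/30) = 1.0936
PET = 101.619 × 1.0936 = 111.131 mm/month

111 mm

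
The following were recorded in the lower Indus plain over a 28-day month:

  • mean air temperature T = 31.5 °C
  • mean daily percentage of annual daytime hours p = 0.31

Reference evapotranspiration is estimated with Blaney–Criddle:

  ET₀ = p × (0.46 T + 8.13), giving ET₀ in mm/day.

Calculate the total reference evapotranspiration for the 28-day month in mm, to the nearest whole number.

196 mm

ET₀ = 0.31 × (0.46 × 31.5 + 8.13) = 0.31 × 22.620 = 7.0122 mm/d
Monthly total = 7.0122 × 28 = 196.342 mm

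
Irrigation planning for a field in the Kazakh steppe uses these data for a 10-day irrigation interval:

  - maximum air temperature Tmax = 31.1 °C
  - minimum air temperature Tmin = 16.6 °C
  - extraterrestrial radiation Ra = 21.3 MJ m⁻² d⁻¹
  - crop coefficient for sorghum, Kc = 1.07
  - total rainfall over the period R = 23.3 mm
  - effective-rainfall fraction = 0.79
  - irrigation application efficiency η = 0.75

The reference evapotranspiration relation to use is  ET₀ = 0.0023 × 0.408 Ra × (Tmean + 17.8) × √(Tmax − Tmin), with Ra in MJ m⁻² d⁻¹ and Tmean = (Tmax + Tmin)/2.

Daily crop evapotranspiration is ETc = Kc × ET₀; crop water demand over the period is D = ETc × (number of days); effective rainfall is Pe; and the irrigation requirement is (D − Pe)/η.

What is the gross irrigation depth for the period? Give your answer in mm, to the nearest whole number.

21 mm

Tmean = (31.1 + 16.6)/2 = 23.85 °C
0.408 Ra = 0.408 × 21.3 = 8.6904 mm/d equivalent
ET₀ = 0.0023 × 8.6904 × (23.85 + 17.8) × √14.5 = 0.0023 × 8.6904 × 41.65 × 3.8079 = 3.1701 mm/d
ETc = Kc × ET₀ = 1.07 × 3.1701 = 3.3920 mm/d
Crop demand D = ETc × 10 d = 3.3920 × 10 = 33.920 mm
Pe = 0.79 × 23.3 = 18.407 mm
D − Pe = 33.920 − 18.407 = 15.513 mm
Gross irrigation = 15.513 / 0.75 = 20.684 mm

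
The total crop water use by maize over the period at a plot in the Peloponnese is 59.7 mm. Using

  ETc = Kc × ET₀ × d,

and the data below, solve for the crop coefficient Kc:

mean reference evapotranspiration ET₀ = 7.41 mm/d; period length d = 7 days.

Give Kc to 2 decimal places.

1.15

ETc = Kc × ET₀ × d  ⇒  Kc = ETc / (ET₀ × d)
Kc = 59.7 / (7.41 × 7) = 59.7 / 51.87 = 1.1510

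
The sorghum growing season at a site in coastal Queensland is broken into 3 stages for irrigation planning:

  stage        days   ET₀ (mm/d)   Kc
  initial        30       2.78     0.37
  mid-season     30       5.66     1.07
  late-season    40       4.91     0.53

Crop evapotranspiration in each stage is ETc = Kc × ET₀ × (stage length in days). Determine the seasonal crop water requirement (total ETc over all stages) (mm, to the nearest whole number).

317 mm

initial: 0.37 × 2.78 × 30 = 30.86 mm
mid-season: 1.07 × 5.66 × 30 = 181.69 mm
late-season: 0.53 × 4.91 × 40 = 104.09 mm
Seasonal total = 316.64 mm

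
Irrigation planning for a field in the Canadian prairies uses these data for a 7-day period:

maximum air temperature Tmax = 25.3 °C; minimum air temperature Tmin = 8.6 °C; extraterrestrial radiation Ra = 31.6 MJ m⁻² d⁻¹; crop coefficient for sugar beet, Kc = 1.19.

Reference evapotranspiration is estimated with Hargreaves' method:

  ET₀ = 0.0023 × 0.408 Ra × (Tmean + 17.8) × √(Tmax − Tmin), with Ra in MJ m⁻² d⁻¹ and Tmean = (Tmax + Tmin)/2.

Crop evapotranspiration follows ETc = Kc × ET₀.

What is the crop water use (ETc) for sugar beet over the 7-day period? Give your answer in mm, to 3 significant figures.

Tmean = (25.3 + 8.6)/2 = 16.95 °C
0.408 Ra = 0.408 × 31.6 = 12.8928 mm/d equivalent
ET₀ = 0.0023 × 12.8928 × (16.95 + 17.8) × √16.7 = 0.0023 × 12.8928 × 34.75 × 4.0866 = 4.2111 mm/d
ETc = Kc × ET₀ = 1.19 × 4.2111 = 5.0112 mm/d
Over 7 days: 5.0112 × 7 = 35.078 mm

35.1 mm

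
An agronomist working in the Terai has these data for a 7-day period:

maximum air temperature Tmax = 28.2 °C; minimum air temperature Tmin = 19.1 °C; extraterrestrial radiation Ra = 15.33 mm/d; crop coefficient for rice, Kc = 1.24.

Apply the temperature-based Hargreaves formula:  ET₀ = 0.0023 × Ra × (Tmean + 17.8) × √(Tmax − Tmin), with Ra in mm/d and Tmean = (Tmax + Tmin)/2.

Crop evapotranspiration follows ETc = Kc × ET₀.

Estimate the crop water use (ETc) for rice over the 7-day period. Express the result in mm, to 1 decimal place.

38.3 mm

Tmean = (28.2 + 19.1)/2 = 23.65 °C
ET₀ = 0.0023 × 15.33 × (23.65 + 17.8) × √9.1 = 0.0023 × 15.33 × 41.45 × 3.0166 = 4.4087 mm/d
ETc = Kc × ET₀ = 1.24 × 4.4087 = 5.4668 mm/d
Over 7 days: 5.4668 × 7 = 38.268 mm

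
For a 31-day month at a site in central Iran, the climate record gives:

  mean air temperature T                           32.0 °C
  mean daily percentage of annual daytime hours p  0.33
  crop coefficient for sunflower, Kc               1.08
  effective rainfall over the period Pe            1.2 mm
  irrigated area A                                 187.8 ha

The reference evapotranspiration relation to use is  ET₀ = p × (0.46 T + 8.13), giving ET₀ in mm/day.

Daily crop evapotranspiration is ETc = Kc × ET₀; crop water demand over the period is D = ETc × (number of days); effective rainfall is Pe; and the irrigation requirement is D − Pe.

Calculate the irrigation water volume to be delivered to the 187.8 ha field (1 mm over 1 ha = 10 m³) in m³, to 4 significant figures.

ET₀ = 0.33 × (0.46 × 32.0 + 8.13) = 0.33 × 22.850 = 7.5405 mm/d
ETc = Kc × ET₀ = 1.08 × 7.5405 = 8.1437 mm/d
Crop demand D = ETc × 31 d = 8.1437 × 31 = 252.455 mm
D − Pe = 252.455 − 1.2 = 251.255 mm
Volume = 251.255 mm × 187.8 ha × 10 = 471856.9 m³

471900 m³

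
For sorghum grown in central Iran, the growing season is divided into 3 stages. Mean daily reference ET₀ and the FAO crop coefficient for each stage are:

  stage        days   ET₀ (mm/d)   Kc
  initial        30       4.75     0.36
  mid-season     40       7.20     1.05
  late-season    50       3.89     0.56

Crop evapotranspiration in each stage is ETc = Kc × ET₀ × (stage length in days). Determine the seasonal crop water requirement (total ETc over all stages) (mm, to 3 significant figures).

463 mm

initial: 0.36 × 4.75 × 30 = 51.30 mm
mid-season: 1.05 × 7.20 × 40 = 302.40 mm
late-season: 0.56 × 3.89 × 50 = 108.92 mm
Seasonal total = 462.62 mm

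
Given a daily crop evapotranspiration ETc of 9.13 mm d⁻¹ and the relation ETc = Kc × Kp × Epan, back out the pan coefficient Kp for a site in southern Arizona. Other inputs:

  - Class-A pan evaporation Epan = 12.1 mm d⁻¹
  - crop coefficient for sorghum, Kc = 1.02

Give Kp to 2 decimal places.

ETc = Kc × Kp × Epan  ⇒  Kp = ETc / (Kc × Epan)
Kp = 9.13 / (1.02 × 12.1) = 9.13 / 12.342 = 0.7398

0.74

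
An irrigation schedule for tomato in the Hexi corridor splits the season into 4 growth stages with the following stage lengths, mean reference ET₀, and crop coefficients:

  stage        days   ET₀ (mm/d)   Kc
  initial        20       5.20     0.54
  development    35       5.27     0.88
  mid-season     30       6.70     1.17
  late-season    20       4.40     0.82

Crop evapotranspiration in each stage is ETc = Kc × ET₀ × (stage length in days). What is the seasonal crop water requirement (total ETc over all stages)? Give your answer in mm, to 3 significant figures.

initial: 0.54 × 5.20 × 20 = 56.16 mm
development: 0.88 × 5.27 × 35 = 162.32 mm
mid-season: 1.17 × 6.70 × 30 = 235.17 mm
late-season: 0.82 × 4.40 × 20 = 72.16 mm
Seasonal total = 525.81 mm

526 mm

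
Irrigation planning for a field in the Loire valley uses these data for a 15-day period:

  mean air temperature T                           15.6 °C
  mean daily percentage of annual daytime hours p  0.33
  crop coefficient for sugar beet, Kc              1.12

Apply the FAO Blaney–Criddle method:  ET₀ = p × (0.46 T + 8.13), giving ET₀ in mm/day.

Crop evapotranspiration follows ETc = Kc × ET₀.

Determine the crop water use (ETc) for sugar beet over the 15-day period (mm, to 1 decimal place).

ET₀ = 0.33 × (0.46 × 15.6 + 8.13) = 0.33 × 15.306 = 5.0510 mm/d
ETc = Kc × ET₀ = 1.12 × 5.0510 = 5.6571 mm/d
Over 15 days: 5.6571 × 15 = 84.857 mm

84.9 mm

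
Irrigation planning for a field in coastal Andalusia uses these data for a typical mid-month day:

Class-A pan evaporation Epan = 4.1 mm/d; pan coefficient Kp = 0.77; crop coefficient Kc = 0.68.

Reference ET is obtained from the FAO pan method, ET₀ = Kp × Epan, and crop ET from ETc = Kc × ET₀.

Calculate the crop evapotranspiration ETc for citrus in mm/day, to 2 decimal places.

ET₀ = 0.77 × 4.1 = 3.1570 mm/d
ETc = Kc × ET₀ = 0.68 × 3.1570 = 2.1468 mm/d

2.15 mm/day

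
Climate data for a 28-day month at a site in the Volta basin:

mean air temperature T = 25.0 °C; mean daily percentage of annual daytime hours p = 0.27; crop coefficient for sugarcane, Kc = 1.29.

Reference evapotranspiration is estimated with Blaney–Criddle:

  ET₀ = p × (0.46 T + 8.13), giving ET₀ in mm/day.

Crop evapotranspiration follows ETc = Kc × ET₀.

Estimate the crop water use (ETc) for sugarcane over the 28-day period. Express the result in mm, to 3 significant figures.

ET₀ = 0.27 × (0.46 × 25.0 + 8.13) = 0.27 × 19.630 = 5.3001 mm/d
ETc = Kc × ET₀ = 1.29 × 5.3001 = 6.8371 mm/d
Over 28 days: 6.8371 × 28 = 191.439 mm

191 mm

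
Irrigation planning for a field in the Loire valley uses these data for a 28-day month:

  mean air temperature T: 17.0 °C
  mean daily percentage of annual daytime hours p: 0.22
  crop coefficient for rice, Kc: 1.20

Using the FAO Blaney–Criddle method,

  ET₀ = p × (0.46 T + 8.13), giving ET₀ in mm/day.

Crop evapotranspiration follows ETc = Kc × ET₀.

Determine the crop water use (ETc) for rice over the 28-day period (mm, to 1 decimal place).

117.9 mm

ET₀ = 0.22 × (0.46 × 17.0 + 8.13) = 0.22 × 15.950 = 3.5090 mm/d
ETc = Kc × ET₀ = 1.20 × 3.5090 = 4.2108 mm/d
Over 28 days: 4.2108 × 28 = 117.902 mm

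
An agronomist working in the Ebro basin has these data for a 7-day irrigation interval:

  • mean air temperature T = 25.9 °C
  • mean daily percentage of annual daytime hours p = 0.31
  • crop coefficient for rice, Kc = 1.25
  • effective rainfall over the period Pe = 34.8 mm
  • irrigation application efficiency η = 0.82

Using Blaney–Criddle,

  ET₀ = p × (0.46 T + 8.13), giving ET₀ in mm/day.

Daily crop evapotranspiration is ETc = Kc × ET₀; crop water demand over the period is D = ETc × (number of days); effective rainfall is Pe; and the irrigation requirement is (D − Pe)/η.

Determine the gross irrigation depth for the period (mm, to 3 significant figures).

ET₀ = 0.31 × (0.46 × 25.9 + 8.13) = 0.31 × 20.044 = 6.2136 mm/d
ETc = Kc × ET₀ = 1.25 × 6.2136 = 7.7670 mm/d
Crop demand D = ETc × 7 d = 7.7670 × 7 = 54.369 mm
D − Pe = 54.369 − 34.8 = 19.569 mm
Gross irrigation = 19.569 / 0.82 = 23.865 mm

23.9 mm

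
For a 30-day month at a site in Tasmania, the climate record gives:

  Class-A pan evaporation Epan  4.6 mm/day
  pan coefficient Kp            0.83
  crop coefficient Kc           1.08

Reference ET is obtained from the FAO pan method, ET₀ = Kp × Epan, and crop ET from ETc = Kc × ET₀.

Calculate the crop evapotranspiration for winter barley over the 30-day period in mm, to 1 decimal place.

123.7 mm

ET₀ = 0.83 × 4.6 = 3.8180 mm/d
ETc = Kc × ET₀ = 1.08 × 3.8180 = 4.1234 mm/d
Over 30 days: 4.1234 × 30 = 123.702 mm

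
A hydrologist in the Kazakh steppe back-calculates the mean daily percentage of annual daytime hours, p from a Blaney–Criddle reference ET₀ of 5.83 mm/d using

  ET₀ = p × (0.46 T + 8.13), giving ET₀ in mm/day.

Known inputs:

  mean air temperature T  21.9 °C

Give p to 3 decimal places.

p = ET₀ / (0.46 T + 8.13) = 5.83 / (0.46 × 21.9 + 8.13) = 5.83 / 18.204 = 0.3203

0.320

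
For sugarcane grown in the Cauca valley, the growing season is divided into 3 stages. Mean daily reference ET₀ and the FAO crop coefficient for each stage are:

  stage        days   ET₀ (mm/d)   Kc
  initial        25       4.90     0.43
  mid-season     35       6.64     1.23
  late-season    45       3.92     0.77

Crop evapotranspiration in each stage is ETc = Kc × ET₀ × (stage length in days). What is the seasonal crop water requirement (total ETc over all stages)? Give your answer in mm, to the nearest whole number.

474 mm

initial: 0.43 × 4.90 × 25 = 52.68 mm
mid-season: 1.23 × 6.64 × 35 = 285.85 mm
late-season: 0.77 × 3.92 × 45 = 135.83 mm
Seasonal total = 474.36 mm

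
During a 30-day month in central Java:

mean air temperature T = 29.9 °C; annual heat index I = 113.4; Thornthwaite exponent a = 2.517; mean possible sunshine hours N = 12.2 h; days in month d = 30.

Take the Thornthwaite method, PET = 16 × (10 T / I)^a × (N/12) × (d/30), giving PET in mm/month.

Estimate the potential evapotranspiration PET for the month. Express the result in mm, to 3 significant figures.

10T/I = 10 × 29.9 / 113.4 = 2.6367
(10T/I)^a = 2.6367^2.517 = 11.4765
Uncorrected PET = 16 × 11.4765 = 183.624 mm
Correction = (N/12)(d/30) = (12.2/12)(30/30) = 1.0167
PET = 183.624 × 1.0167 = 186.691 mm/month

187 mm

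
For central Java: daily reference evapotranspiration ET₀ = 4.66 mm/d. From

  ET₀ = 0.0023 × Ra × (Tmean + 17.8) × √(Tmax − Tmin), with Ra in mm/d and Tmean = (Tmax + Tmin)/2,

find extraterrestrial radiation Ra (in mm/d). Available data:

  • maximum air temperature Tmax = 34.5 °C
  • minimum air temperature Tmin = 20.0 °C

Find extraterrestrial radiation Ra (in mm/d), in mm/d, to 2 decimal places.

11.81 mm/d

Tmean = 27.25 °C; √ΔT = 3.8079
Ra = ET₀ / [0.0023 × (Tmean+17.8) × √ΔT] = 4.66 / (0.0023 × 45.05 × 3.8079) = 11.811 mm/d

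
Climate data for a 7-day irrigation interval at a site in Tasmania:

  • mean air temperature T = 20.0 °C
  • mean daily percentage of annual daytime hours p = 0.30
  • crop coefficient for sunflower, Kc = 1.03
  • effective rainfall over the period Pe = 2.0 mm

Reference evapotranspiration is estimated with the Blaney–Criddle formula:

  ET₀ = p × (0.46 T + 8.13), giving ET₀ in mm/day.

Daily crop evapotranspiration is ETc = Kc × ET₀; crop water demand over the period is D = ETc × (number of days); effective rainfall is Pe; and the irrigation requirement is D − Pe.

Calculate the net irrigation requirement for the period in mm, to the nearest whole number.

35 mm

ET₀ = 0.30 × (0.46 × 20.0 + 8.13) = 0.30 × 17.330 = 5.1990 mm/d
ETc = Kc × ET₀ = 1.03 × 5.1990 = 5.3550 mm/d
Crop demand D = ETc × 7 d = 5.3550 × 7 = 37.485 mm
D − Pe = 37.485 − 2.0 = 35.485 mm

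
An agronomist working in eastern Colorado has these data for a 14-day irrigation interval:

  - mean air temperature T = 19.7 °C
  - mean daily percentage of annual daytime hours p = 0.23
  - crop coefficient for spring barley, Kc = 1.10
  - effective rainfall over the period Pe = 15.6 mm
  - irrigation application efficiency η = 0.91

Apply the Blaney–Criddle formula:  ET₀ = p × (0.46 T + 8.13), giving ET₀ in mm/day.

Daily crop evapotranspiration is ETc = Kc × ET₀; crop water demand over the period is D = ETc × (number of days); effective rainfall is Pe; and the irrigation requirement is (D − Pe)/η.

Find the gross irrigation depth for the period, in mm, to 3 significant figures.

ET₀ = 0.23 × (0.46 × 19.7 + 8.13) = 0.23 × 17.192 = 3.9542 mm/d
ETc = Kc × ET₀ = 1.10 × 3.9542 = 4.3496 mm/d
Crop demand D = ETc × 14 d = 4.3496 × 14 = 60.894 mm
D − Pe = 60.894 − 15.6 = 45.294 mm
Gross irrigation = 45.294 / 0.91 = 49.774 mm

49.8 mm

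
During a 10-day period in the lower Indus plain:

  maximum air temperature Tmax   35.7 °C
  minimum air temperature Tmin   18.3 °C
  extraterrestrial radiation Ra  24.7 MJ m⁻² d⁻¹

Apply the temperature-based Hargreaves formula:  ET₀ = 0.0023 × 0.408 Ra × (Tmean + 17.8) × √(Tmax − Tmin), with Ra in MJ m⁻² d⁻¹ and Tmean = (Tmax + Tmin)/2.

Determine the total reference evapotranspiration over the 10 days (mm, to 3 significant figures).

Tmean = (35.7 + 18.3)/2 = 27.00 °C
0.408 Ra = 0.408 × 24.7 = 10.0776 mm/d equivalent
ET₀ = 0.0023 × 10.0776 × (27.00 + 17.8) × √17.4 = 0.0023 × 10.0776 × 44.80 × 4.1713 = 4.3315 mm/d
Over 10 days: 4.3315 × 10 = 43.315 mm

43.3 mm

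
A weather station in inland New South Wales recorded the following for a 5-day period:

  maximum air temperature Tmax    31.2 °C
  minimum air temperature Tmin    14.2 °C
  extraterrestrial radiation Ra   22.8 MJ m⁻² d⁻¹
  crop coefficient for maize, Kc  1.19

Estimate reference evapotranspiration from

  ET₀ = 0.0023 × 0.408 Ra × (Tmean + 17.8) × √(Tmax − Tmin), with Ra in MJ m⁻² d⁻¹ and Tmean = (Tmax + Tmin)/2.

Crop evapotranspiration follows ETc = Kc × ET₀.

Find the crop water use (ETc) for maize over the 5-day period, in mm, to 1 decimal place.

Tmean = (31.2 + 14.2)/2 = 22.70 °C
0.408 Ra = 0.408 × 22.8 = 9.3024 mm/d equivalent
ET₀ = 0.0023 × 9.3024 × (22.70 + 17.8) × √17.0 = 0.0023 × 9.3024 × 40.50 × 4.1231 = 3.5727 mm/d
ETc = Kc × ET₀ = 1.19 × 3.5727 = 4.2515 mm/d
Over 5 days: 4.2515 × 5 = 21.258 mm

21.3 mm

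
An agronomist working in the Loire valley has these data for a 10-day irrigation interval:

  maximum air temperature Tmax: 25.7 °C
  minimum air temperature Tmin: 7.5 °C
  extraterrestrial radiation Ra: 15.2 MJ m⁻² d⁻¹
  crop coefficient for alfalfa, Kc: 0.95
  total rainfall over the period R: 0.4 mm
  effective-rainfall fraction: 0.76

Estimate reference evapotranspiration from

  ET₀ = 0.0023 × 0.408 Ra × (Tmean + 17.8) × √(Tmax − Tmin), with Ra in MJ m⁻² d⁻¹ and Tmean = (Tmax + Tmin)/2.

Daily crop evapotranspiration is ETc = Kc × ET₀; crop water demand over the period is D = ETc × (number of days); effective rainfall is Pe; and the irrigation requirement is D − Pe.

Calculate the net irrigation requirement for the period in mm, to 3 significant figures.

19.6 mm

Tmean = (25.7 + 7.5)/2 = 16.60 °C
0.408 Ra = 0.408 × 15.2 = 6.2016 mm/d equivalent
ET₀ = 0.0023 × 6.2016 × (16.60 + 17.8) × √18.2 = 0.0023 × 6.2016 × 34.40 × 4.2661 = 2.0932 mm/d
ETc = Kc × ET₀ = 0.95 × 2.0932 = 1.9885 mm/d
Crop demand D = ETc × 10 d = 1.9885 × 10 = 19.885 mm
Pe = 0.76 × 0.4 = 0.304 mm
D − Pe = 19.885 − 0.304 = 19.581 mm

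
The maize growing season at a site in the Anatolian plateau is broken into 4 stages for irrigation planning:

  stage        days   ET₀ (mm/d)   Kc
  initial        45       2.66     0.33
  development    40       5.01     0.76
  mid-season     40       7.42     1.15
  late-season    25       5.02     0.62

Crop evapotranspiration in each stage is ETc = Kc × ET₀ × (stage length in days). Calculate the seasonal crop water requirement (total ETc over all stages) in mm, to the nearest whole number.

611 mm

initial: 0.33 × 2.66 × 45 = 39.50 mm
development: 0.76 × 5.01 × 40 = 152.30 mm
mid-season: 1.15 × 7.42 × 40 = 341.32 mm
late-season: 0.62 × 5.02 × 25 = 77.81 mm
Seasonal total = 610.93 mm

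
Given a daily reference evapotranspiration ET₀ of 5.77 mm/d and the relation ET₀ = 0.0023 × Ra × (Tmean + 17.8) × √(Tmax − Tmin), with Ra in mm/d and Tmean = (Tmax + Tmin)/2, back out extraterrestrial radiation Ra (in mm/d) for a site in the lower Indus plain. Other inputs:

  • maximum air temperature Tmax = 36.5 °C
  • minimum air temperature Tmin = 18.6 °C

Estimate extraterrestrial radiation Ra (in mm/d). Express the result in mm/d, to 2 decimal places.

13.08 mm/d

Tmean = 27.55 °C; √ΔT = 4.2308
Ra = ET₀ / [0.0023 × (Tmean+17.8) × √ΔT] = 5.77 / (0.0023 × 45.35 × 4.2308) = 13.075 mm/d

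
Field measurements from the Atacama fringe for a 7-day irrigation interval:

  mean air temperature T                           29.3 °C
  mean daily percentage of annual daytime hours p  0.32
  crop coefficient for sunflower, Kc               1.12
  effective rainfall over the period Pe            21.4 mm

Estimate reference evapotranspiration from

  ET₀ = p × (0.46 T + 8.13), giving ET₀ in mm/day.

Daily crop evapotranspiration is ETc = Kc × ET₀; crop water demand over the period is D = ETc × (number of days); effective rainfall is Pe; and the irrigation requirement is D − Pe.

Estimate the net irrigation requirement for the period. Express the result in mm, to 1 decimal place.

32.8 mm

ET₀ = 0.32 × (0.46 × 29.3 + 8.13) = 0.32 × 21.608 = 6.9146 mm/d
ETc = Kc × ET₀ = 1.12 × 6.9146 = 7.7444 mm/d
Crop demand D = ETc × 7 d = 7.7444 × 7 = 54.211 mm
D − Pe = 54.211 − 21.4 = 32.811 mm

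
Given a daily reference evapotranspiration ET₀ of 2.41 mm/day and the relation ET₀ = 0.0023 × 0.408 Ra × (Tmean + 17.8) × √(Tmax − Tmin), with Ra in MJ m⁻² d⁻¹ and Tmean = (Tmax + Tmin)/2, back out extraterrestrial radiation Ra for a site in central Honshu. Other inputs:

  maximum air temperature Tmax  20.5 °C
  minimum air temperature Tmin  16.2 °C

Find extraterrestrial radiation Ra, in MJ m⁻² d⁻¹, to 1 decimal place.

Tmean = (20.5+16.2)/2 = 18.35 °C; ΔT = 4.3
Ra = ET₀ / [0.0023 × 0.408 × (Tmean+17.8) × √ΔT]
   = 2.41 / (0.0023 × 0.408 × 36.15 × 2.0736) = 34.261 MJ m⁻² d⁻¹

34.3 MJ m⁻² d⁻¹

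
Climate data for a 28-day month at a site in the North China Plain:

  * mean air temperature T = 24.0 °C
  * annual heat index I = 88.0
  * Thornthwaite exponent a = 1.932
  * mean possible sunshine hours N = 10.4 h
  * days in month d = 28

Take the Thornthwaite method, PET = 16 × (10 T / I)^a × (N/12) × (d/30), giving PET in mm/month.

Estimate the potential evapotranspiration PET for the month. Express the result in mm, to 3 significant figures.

10T/I = 10 × 24.0 / 88.0 = 2.7273
(10T/I)^a = 2.7273^1.932 = 6.9476
Uncorrected PET = 16 × 6.9476 = 111.162 mm
Correction = (N/12)(d/30) = (10.4/12)(28/30) = 0.8089
PET = 111.162 × 0.8089 = 89.919 mm/month

89.9 mm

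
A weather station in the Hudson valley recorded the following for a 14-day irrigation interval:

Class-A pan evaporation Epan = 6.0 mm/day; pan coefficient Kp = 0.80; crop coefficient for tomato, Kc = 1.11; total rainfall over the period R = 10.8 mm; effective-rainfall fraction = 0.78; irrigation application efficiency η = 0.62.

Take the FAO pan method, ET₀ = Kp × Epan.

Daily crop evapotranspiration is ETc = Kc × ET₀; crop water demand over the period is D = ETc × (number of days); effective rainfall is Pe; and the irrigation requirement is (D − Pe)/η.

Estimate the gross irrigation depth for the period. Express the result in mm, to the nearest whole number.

107 mm

ET₀ = 0.80 × 6.0 = 4.8000 mm/d
ETc = Kc × ET₀ = 1.11 × 4.8000 = 5.3280 mm/d
Crop demand D = ETc × 14 d = 5.3280 × 14 = 74.592 mm
Pe = 0.78 × 10.8 = 8.424 mm
D − Pe = 74.592 − 8.424 = 66.168 mm
Gross irrigation = 66.168 / 0.62 = 106.723 mm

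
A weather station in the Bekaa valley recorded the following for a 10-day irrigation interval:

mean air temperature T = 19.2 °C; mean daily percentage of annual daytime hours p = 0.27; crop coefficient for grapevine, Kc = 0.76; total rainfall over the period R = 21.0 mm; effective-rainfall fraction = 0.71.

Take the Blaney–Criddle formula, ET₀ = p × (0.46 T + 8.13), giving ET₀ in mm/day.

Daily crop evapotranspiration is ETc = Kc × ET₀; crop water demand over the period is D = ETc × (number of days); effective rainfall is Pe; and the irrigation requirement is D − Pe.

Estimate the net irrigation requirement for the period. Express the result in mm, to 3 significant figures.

ET₀ = 0.27 × (0.46 × 19.2 + 8.13) = 0.27 × 16.962 = 4.5797 mm/d
ETc = Kc × ET₀ = 0.76 × 4.5797 = 3.4806 mm/d
Crop demand D = ETc × 10 d = 3.4806 × 10 = 34.806 mm
Pe = 0.71 × 21.0 = 14.910 mm
D − Pe = 34.806 − 14.910 = 19.896 mm

19.9 mm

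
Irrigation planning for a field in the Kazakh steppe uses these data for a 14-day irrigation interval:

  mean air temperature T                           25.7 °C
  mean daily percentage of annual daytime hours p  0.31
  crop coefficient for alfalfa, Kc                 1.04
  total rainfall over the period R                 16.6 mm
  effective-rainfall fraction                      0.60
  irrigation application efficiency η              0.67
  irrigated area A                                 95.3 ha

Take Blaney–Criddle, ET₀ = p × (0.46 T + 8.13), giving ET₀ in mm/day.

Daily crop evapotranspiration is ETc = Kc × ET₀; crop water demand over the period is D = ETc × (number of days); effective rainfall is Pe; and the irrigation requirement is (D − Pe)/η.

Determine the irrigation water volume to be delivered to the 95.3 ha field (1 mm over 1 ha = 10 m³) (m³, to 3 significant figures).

114000 m³

ET₀ = 0.31 × (0.46 × 25.7 + 8.13) = 0.31 × 19.952 = 6.1851 mm/d
ETc = Kc × ET₀ = 1.04 × 6.1851 = 6.4325 mm/d
Crop demand D = ETc × 14 d = 6.4325 × 14 = 90.055 mm
Pe = 0.60 × 16.6 = 9.960 mm
D − Pe = 90.055 − 9.960 = 80.095 mm
Gross irrigation = 80.095 / 0.67 = 119.545 mm
Volume = 119.545 mm × 95.3 ha × 10 = 113926.4 m³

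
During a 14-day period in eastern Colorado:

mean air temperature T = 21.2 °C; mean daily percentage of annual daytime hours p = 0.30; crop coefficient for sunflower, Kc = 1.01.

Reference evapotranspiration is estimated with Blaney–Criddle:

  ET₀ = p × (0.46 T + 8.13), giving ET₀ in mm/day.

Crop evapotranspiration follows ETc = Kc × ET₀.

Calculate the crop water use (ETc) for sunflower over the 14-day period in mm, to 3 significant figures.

ET₀ = 0.30 × (0.46 × 21.2 + 8.13) = 0.30 × 17.882 = 5.3646 mm/d
ETc = Kc × ET₀ = 1.01 × 5.3646 = 5.4182 mm/d
Over 14 days: 5.4182 × 14 = 75.855 mm

75.9 mm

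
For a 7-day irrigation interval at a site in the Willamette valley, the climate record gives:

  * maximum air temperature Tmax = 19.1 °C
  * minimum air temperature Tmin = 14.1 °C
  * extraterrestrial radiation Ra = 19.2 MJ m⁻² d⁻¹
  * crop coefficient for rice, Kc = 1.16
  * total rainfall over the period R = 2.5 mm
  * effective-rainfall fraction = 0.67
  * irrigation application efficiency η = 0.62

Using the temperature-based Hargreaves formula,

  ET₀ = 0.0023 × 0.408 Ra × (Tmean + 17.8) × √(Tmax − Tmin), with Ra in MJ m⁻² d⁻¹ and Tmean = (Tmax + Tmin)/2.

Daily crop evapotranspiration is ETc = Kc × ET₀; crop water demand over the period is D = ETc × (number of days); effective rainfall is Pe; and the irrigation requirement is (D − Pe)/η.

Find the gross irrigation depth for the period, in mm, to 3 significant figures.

15.4 mm

Tmean = (19.1 + 14.1)/2 = 16.60 °C
0.408 Ra = 0.408 × 19.2 = 7.8336 mm/d equivalent
ET₀ = 0.0023 × 7.8336 × (16.60 + 17.8) × √5.0 = 0.0023 × 7.8336 × 34.40 × 2.2361 = 1.3859 mm/d
ETc = Kc × ET₀ = 1.16 × 1.3859 = 1.6076 mm/d
Crop demand D = ETc × 7 d = 1.6076 × 7 = 11.253 mm
Pe = 0.67 × 2.5 = 1.675 mm
D − Pe = 11.253 − 1.675 = 9.578 mm
Gross irrigation = 9.578 / 0.62 = 15.448 mm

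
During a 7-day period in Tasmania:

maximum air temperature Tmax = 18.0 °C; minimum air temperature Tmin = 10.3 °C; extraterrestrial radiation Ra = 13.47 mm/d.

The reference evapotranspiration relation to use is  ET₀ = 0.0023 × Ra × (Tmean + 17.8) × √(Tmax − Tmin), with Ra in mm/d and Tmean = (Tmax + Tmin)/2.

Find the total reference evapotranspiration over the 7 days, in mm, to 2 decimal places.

19.23 mm

Tmean = (18.0 + 10.3)/2 = 14.15 °C
ET₀ = 0.0023 × 13.47 × (14.15 + 17.8) × √7.7 = 0.0023 × 13.47 × 31.95 × 2.7749 = 2.7467 mm/d
Over 7 days: 2.7467 × 7 = 19.227 mm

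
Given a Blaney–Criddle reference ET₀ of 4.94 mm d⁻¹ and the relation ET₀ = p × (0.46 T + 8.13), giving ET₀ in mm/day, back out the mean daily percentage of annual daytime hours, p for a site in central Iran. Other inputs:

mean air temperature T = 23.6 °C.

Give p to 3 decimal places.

p = ET₀ / (0.46 T + 8.13) = 4.94 / (0.46 × 23.6 + 8.13) = 4.94 / 18.986 = 0.2602

0.260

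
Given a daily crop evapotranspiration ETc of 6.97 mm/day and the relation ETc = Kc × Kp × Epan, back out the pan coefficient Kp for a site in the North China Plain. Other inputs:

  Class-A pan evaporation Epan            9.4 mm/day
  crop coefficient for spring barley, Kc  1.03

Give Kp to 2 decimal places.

0.72

ETc = Kc × Kp × Epan  ⇒  Kp = ETc / (Kc × Epan)
Kp = 6.97 / (1.03 × 9.4) = 6.97 / 9.682 = 0.7199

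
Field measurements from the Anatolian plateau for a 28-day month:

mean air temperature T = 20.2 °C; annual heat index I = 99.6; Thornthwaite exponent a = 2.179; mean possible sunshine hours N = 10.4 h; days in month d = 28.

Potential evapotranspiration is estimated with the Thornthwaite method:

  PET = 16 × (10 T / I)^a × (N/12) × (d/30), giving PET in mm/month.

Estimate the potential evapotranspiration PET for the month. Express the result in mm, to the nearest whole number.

10T/I = 10 × 20.2 / 99.6 = 2.0281
(10T/I)^a = 2.0281^2.179 = 4.6682
Uncorrected PET = 16 × 4.6682 = 74.691 mm
Correction = (N/12)(d/30) = (10.4/12)(28/30) = 0.8089
PET = 74.691 × 0.8089 = 60.418 mm/month

60 mm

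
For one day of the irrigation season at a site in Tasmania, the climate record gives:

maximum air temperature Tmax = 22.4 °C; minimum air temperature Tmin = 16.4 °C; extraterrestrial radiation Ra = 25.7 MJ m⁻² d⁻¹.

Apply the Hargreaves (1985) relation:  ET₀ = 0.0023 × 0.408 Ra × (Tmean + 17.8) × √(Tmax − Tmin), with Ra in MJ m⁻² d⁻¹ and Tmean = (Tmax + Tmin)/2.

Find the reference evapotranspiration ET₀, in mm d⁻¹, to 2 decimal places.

2.20 mm d⁻¹

Tmean = (22.4 + 16.4)/2 = 19.40 °C
0.408 Ra = 0.408 × 25.7 = 10.4856 mm/d equivalent
ET₀ = 0.0023 × 10.4856 × (19.40 + 17.8) × √6.0 = 0.0023 × 10.4856 × 37.20 × 2.4495 = 2.1976 mm/d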